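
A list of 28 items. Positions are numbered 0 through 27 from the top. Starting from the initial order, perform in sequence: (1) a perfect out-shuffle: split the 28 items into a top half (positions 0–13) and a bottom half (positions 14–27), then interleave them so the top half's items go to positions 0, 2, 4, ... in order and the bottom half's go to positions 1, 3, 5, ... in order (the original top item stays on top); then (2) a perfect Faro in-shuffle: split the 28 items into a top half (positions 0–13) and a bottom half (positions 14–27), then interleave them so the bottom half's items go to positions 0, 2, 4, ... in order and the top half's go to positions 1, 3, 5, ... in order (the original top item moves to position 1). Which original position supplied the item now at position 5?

Undo the operations in reverse order, starting from position 5:
  undo op 2 (in-shuffle, from top half): 5 ← 2
  undo op 1 (out-shuffle, from top half): 2 ← 1
So the item at position 5 came from original position 1.

1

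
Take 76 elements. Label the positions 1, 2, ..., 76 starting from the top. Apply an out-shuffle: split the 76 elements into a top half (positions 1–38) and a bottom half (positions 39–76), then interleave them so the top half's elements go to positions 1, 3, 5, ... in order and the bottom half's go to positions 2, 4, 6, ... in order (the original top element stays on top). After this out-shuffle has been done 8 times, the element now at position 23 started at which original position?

38

Work backwards from position 23, undoing one out-shuffle at a time:
23 ← 12 ← 44 ← 60 ← 68 ← 72 ← 74 ← 75 ← 38
So the element now at position 23 started at position 38.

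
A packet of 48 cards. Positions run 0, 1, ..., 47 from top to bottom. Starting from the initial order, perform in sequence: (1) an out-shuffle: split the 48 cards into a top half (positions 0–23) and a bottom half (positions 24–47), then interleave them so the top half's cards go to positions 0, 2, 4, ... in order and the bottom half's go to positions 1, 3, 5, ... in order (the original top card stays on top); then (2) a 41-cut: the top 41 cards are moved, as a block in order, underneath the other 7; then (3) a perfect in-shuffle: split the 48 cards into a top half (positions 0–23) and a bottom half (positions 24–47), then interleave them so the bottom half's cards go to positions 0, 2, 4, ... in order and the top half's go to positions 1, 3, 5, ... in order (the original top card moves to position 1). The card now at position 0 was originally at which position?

Undo the operations in reverse order, starting from position 0:
  undo op 3 (in-shuffle, from bottom half): 0 ← 24
  undo op 2 (cut 41): 24 ← 17
  undo op 1 (out-shuffle, from bottom half): 17 ← 32
So the card at position 0 came from original position 32.

32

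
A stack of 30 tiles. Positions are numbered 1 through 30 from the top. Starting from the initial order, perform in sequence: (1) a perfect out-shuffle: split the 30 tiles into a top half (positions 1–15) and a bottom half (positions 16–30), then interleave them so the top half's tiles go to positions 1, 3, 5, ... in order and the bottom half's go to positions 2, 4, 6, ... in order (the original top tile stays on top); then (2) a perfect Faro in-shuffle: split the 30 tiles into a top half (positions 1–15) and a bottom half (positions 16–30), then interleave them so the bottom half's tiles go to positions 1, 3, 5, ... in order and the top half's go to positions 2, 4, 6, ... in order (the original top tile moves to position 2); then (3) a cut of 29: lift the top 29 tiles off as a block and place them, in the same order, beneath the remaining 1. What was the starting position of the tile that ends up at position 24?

14

Undo the operations in reverse order, starting from position 24:
  undo op 3 (cut 29): 24 ← 23
  undo op 2 (in-shuffle, from bottom half): 23 ← 27
  undo op 1 (out-shuffle, from top half): 27 ← 14
So the tile at position 24 came from original position 14.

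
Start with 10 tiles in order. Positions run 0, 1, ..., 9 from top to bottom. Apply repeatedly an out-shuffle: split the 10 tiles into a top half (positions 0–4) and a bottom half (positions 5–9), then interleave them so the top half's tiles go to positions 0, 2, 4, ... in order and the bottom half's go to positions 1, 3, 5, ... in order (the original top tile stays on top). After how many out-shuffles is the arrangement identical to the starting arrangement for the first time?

6

The out-shuffle permutes the 10 positions with cycle lengths [1, 1, 2, 6].
Every tile is home exactly when every cycle has completed a whole number of laps, i.e. after lcm(1, 2, 6) = 6 out-shuffles.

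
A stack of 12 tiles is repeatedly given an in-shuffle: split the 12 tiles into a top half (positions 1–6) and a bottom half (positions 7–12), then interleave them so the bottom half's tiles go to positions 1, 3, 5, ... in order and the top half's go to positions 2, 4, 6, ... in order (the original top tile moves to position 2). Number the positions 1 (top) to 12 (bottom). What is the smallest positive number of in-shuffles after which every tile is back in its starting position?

12

The in-shuffle permutes the 12 positions with cycle lengths [12].
Every tile is home exactly when every cycle has completed a whole number of laps, i.e. after lcm(12) = 12 in-shuffles.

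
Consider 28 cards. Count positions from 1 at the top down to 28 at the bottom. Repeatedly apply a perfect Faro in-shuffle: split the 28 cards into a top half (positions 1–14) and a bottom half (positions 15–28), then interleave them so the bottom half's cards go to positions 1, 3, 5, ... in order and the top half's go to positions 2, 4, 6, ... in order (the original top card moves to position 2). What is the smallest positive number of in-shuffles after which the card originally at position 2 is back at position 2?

28

Follow position 2 under repeated in-shuffles:
2 → 4 → 8 → 16 → 3 → 6 → 12 → 24 → ... → 2 (length 28)
It first returns after 28 in-shuffles.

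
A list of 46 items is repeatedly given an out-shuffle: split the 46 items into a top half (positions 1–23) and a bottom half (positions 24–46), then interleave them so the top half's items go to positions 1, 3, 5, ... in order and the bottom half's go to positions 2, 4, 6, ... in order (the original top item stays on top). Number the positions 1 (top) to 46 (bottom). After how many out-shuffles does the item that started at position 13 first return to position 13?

4

Follow position 13 under repeated out-shuffles:
13 → 25 → 4 → 7 → 13
It first returns after 4 out-shuffles.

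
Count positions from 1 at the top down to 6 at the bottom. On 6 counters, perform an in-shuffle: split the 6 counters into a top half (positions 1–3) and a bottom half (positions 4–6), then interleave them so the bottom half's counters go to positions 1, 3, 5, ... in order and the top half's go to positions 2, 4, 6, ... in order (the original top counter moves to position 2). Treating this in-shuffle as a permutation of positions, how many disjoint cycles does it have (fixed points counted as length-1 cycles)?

2

Trace each unvisited position around until it returns:
(1 2 4) (3 6 5)
2 cycles in total.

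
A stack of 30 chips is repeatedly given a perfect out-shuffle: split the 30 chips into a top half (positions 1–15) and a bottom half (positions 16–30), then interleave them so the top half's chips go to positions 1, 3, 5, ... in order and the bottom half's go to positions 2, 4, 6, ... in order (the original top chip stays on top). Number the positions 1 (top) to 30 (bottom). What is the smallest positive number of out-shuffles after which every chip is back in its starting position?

28

The out-shuffle permutes the 30 positions with cycle lengths [1, 1, 28].
Every chip is home exactly when every cycle has completed a whole number of laps, i.e. after lcm(1, 28) = 28 out-shuffles.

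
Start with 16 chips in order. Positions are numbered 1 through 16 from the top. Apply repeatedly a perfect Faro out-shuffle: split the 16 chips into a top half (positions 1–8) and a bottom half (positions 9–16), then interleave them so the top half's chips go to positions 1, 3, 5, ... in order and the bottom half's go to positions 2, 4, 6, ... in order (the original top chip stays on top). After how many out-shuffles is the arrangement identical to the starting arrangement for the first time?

4

The out-shuffle permutes the 16 positions with cycle lengths [1, 1, 2, 4, 4, 4].
Every chip is home exactly when every cycle has completed a whole number of laps, i.e. after lcm(1, 2, 4) = 4 out-shuffles.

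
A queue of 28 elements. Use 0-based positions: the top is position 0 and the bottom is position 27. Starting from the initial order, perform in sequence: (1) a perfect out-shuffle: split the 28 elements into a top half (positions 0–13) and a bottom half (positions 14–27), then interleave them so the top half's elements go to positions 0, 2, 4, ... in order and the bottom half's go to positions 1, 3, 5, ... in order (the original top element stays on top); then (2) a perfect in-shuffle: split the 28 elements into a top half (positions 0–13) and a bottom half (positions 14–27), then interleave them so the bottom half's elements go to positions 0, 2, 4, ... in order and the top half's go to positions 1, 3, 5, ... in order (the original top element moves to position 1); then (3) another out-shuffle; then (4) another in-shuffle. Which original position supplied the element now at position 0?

15

Undo the operations in reverse order, starting from position 0:
  undo op 4 (in-shuffle, from bottom half): 0 ← 14
  undo op 3 (out-shuffle, from top half): 14 ← 7
  undo op 2 (in-shuffle, from top half): 7 ← 3
  undo op 1 (out-shuffle, from bottom half): 3 ← 15
So the element at position 0 came from original position 15.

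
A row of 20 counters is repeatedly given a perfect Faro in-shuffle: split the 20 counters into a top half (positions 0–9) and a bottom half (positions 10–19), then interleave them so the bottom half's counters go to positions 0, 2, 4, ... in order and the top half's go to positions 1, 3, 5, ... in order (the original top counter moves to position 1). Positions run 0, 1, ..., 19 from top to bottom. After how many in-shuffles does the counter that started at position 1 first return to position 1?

6

Follow position 1 under repeated in-shuffles:
1 → 3 → 7 → 15 → 10 → 0 → 1
It first returns after 6 in-shuffles.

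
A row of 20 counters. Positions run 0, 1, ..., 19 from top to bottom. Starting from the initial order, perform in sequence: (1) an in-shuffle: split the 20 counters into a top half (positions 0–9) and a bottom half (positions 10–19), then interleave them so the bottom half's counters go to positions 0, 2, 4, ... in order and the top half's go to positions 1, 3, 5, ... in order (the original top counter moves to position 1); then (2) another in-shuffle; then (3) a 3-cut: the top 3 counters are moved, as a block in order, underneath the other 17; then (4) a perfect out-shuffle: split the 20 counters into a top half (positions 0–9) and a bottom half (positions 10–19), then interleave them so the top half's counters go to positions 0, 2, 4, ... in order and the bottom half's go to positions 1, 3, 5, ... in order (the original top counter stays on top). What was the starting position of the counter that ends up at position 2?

16

Undo the operations in reverse order, starting from position 2:
  undo op 4 (out-shuffle, from top half): 2 ← 1
  undo op 3 (cut 3): 1 ← 4
  undo op 2 (in-shuffle, from bottom half): 4 ← 12
  undo op 1 (in-shuffle, from bottom half): 12 ← 16
So the counter at position 2 came from original position 16.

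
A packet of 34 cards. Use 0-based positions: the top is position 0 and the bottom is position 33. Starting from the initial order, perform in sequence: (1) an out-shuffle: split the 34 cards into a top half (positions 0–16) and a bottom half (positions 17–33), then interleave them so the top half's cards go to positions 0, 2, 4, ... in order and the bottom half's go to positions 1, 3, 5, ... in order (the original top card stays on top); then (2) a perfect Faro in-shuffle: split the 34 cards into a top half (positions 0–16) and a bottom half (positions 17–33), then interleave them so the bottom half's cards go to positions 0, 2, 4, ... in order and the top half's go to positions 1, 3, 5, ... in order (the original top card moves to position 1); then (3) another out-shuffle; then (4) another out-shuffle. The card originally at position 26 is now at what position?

16

Track the card from position 26 forward through each operation:
  after op 1 (out-shuffle): 26 → 19
  after op 2 (in-shuffle): 19 → 4
  after op 3 (out-shuffle): 4 → 8
  after op 4 (out-shuffle): 8 → 16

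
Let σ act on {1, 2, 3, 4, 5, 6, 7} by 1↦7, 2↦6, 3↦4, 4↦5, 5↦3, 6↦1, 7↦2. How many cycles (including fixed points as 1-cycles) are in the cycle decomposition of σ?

Cycle decomposition: (1 7 2 6) (3 4 5).
2 cycles.

2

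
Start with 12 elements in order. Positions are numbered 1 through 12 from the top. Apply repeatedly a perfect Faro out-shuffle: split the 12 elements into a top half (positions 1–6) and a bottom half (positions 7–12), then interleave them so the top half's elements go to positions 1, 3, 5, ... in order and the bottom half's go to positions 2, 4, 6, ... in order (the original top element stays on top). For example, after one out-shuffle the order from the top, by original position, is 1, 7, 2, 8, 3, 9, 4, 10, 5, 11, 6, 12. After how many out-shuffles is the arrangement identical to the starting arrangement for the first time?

The out-shuffle permutes the 12 positions with cycle lengths [1, 1, 10].
Every element is home exactly when every cycle has completed a whole number of laps, i.e. after lcm(1, 10) = 10 out-shuffles.

10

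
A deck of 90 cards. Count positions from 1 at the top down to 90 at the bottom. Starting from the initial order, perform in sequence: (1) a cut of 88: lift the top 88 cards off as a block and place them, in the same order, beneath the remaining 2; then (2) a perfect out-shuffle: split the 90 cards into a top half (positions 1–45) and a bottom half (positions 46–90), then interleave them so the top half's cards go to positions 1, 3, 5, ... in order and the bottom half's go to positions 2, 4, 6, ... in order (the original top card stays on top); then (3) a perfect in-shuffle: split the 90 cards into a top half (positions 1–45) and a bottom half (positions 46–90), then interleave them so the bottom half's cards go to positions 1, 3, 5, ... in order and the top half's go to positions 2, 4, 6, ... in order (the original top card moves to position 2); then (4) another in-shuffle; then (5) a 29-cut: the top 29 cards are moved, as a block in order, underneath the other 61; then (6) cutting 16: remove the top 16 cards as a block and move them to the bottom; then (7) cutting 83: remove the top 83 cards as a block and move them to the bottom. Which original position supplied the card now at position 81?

58

Undo the operations in reverse order, starting from position 81:
  undo op 7 (cut 83): 81 ← 74
  undo op 6 (cut 16): 74 ← 90
  undo op 5 (cut 29): 90 ← 29
  undo op 4 (in-shuffle, from bottom half): 29 ← 60
  undo op 3 (in-shuffle, from top half): 60 ← 30
  undo op 2 (out-shuffle, from bottom half): 30 ← 60
  undo op 1 (cut 88): 60 ← 58
So the card at position 81 came from original position 58.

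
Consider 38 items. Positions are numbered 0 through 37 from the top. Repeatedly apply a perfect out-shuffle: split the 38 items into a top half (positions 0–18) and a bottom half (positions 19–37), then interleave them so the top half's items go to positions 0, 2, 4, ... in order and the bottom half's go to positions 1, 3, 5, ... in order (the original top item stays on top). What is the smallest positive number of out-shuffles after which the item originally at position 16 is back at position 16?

Follow position 16 under repeated out-shuffles:
16 → 32 → 27 → 17 → 34 → 31 → 25 → 13 → ... → 16 (length 36)
It first returns after 36 out-shuffles.

36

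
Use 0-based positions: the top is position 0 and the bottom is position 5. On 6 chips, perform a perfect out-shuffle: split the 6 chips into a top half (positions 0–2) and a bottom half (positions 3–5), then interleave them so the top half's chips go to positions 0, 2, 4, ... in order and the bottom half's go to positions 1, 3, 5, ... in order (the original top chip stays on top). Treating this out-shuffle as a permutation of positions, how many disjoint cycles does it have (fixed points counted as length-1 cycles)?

3

Trace each unvisited position around until it returns:
(0) (1 2 4 3) (5)
3 cycles in total.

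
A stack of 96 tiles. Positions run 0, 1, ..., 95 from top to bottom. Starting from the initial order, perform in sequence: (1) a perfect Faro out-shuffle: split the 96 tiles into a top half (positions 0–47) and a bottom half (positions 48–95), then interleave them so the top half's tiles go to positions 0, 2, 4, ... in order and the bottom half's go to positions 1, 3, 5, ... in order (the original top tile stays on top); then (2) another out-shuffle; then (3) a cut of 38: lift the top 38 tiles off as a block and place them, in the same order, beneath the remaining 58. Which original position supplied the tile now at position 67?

Undo the operations in reverse order, starting from position 67:
  undo op 3 (cut 38): 67 ← 9
  undo op 2 (out-shuffle, from bottom half): 9 ← 52
  undo op 1 (out-shuffle, from top half): 52 ← 26
So the tile at position 67 came from original position 26.

26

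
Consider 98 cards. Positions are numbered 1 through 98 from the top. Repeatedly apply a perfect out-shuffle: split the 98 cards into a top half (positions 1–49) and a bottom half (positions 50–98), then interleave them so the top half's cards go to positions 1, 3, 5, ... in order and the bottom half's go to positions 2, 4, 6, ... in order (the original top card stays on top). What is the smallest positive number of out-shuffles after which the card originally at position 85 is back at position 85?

Follow position 85 under repeated out-shuffles:
85 → 72 → 46 → 91 → 84 → 70 → 42 → 83 → ... → 85 (length 48)
It first returns after 48 out-shuffles.

48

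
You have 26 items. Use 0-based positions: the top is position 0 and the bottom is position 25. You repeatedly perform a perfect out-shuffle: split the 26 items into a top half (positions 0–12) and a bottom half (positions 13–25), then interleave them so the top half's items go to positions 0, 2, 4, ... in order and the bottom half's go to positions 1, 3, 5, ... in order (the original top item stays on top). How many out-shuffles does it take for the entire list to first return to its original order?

20

The out-shuffle permutes the 26 positions with cycle lengths [1, 1, 4, 20].
Every item is home exactly when every cycle has completed a whole number of laps, i.e. after lcm(1, 4, 20) = 20 out-shuffles.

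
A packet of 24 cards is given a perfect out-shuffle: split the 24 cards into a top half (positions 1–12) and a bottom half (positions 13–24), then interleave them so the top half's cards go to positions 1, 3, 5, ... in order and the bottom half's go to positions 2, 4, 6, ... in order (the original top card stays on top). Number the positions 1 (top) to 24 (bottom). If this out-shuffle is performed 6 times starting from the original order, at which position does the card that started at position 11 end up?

20

Track the card's position through each out-shuffle:
11 → 21 → 18 → 12 → 23 → 22 → 20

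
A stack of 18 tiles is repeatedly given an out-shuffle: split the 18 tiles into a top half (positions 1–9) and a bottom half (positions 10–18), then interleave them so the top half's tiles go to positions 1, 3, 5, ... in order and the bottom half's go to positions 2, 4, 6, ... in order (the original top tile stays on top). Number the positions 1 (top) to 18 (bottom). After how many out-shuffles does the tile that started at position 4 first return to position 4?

Follow position 4 under repeated out-shuffles:
4 → 7 → 13 → 8 → 15 → 12 → 6 → 11 → 4
It first returns after 8 out-shuffles.

8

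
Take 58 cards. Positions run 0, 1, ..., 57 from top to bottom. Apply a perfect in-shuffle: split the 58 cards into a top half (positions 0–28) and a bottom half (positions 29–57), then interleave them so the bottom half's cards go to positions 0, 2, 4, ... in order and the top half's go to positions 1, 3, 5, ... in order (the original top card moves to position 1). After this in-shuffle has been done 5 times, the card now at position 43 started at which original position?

52

Work backwards from position 43, undoing one in-shuffle at a time:
43 ← 21 ← 10 ← 34 ← 46 ← 52
So the card now at position 43 started at position 52.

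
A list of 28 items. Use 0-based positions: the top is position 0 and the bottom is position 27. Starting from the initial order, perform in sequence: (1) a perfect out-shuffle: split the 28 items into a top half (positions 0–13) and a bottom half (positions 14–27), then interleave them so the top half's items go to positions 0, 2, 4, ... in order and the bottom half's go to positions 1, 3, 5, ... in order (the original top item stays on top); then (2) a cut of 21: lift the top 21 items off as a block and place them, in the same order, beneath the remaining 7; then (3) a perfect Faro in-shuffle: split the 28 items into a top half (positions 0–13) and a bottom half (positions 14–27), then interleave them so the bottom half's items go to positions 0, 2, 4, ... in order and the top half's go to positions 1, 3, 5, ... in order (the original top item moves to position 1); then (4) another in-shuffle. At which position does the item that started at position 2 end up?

18

Track the item from position 2 forward through each operation:
  after op 1 (out-shuffle): 2 → 4
  after op 2 (cut 21): 4 → 11
  after op 3 (in-shuffle): 11 → 23
  after op 4 (in-shuffle): 23 → 18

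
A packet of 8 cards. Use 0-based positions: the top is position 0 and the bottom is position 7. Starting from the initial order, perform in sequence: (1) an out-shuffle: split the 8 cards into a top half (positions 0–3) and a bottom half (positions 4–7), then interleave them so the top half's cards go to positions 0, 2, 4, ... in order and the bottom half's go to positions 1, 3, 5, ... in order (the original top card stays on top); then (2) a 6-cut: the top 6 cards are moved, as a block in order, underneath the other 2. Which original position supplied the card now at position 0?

3

Undo the operations in reverse order, starting from position 0:
  undo op 2 (cut 6): 0 ← 6
  undo op 1 (out-shuffle, from top half): 6 ← 3
So the card at position 0 came from original position 3.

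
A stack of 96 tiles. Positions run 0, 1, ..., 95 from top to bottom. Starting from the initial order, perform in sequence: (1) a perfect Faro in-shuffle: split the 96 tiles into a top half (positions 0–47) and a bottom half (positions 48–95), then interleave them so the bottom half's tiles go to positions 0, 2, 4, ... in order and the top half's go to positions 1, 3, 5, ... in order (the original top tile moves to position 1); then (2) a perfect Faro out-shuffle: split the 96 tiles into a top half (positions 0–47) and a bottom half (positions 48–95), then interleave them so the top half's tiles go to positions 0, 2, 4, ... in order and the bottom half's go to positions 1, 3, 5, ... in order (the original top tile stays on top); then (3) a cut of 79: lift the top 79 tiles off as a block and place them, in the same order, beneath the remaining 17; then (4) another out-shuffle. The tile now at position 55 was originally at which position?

Undo the operations in reverse order, starting from position 55:
  undo op 4 (out-shuffle, from bottom half): 55 ← 75
  undo op 3 (cut 79): 75 ← 58
  undo op 2 (out-shuffle, from top half): 58 ← 29
  undo op 1 (in-shuffle, from top half): 29 ← 14
So the tile at position 55 came from original position 14.

14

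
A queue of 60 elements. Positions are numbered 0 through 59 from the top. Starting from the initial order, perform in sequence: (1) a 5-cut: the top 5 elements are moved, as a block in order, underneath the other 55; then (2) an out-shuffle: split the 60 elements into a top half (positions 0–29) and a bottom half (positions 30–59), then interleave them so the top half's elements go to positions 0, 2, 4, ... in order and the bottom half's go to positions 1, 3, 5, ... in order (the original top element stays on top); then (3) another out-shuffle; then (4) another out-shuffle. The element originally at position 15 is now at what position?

21

Track the element from position 15 forward through each operation:
  after op 1 (cut 5): 15 → 10
  after op 2 (out-shuffle): 10 → 20
  after op 3 (out-shuffle): 20 → 40
  after op 4 (out-shuffle): 40 → 21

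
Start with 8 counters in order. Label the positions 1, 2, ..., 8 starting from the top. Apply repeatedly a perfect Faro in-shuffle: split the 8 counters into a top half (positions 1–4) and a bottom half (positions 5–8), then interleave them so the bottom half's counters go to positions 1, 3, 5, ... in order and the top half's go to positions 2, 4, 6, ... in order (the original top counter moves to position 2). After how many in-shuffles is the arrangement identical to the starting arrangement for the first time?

6

The in-shuffle permutes the 8 positions with cycle lengths [2, 6].
Every counter is home exactly when every cycle has completed a whole number of laps, i.e. after lcm(2, 6) = 6 in-shuffles.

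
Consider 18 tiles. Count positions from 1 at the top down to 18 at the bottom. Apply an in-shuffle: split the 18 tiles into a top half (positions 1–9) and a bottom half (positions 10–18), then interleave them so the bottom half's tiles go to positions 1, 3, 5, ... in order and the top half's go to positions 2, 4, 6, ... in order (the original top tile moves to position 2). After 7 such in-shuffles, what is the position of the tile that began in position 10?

7

Track the tile's position through each in-shuffle:
10 → 1 → 2 → 4 → 8 → 16 → 13 → 7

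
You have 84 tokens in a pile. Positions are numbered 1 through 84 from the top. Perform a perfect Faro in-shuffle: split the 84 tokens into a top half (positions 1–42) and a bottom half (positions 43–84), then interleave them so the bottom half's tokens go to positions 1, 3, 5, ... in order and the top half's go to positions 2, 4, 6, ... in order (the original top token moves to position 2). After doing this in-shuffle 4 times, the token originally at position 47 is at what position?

72

Track the token's position through each in-shuffle:
47 → 9 → 18 → 36 → 72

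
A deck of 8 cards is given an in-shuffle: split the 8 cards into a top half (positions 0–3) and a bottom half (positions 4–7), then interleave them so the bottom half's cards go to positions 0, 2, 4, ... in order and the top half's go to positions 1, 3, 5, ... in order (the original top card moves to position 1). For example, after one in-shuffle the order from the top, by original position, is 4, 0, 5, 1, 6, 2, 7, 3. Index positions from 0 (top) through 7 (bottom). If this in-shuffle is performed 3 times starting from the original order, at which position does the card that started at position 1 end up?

6

Track the card's position through each in-shuffle:
1 → 3 → 7 → 6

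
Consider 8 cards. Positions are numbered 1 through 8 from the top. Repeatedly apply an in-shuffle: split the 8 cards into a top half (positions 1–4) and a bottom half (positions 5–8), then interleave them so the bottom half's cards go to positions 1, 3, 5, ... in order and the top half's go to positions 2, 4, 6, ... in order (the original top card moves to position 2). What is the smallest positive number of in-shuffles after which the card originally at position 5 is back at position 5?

6

Follow position 5 under repeated in-shuffles:
5 → 1 → 2 → 4 → 8 → 7 → 5
It first returns after 6 in-shuffles.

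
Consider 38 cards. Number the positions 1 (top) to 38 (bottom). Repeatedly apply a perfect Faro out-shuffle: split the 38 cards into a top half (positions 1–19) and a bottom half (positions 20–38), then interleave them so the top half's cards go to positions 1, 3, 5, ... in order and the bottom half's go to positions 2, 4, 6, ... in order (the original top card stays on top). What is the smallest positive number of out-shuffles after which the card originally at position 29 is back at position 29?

Follow position 29 under repeated out-shuffles:
29 → 20 → 2 → 3 → 5 → 9 → 17 → 33 → ... → 29 (length 36)
It first returns after 36 out-shuffles.

36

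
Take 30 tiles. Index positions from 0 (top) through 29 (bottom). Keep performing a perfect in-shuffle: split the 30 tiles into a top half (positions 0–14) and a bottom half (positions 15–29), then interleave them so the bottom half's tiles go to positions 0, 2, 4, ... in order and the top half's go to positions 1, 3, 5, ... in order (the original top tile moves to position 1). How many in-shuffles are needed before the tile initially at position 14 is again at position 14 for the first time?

Follow position 14 under repeated in-shuffles:
14 → 29 → 28 → 26 → 22 → 14
It first returns after 5 in-shuffles.

5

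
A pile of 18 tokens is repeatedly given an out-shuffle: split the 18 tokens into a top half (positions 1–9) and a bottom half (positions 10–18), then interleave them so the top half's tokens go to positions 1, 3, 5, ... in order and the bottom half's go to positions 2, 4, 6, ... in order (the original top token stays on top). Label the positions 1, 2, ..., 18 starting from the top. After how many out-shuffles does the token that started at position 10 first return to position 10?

Follow position 10 under repeated out-shuffles:
10 → 2 → 3 → 5 → 9 → 17 → 16 → 14 → 10
It first returns after 8 out-shuffles.

8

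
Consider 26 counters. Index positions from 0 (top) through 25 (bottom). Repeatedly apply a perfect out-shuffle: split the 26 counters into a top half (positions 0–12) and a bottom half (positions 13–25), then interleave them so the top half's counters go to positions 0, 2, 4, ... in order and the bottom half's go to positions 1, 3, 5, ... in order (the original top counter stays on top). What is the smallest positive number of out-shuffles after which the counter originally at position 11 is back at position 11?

20

Follow position 11 under repeated out-shuffles:
11 → 22 → 19 → 13 → 1 → 2 → 4 → 8 → 16 → 7 → 14 → 3 → 6 → 12 → 24 → 23 → 21 → 17 → 9 → 18 → 11
It first returns after 20 out-shuffles.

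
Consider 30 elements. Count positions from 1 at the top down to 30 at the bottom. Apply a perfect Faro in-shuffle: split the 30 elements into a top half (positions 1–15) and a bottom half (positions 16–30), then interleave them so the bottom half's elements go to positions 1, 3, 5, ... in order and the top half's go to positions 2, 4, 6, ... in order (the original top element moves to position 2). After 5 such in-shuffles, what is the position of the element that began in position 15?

Track the element's position through each in-shuffle:
15 → 30 → 29 → 27 → 23 → 15

15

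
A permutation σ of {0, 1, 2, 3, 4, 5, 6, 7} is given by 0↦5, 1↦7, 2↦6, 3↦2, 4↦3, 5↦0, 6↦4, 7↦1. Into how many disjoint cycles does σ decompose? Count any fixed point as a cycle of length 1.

3

Cycle decomposition: (0 5) (1 7) (2 6 4 3).
3 cycles.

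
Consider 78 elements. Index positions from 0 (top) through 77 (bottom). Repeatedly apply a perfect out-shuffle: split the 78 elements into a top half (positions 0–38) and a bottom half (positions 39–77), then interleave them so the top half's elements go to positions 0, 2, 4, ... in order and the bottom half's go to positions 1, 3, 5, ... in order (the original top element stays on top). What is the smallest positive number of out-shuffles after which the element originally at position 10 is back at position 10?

30

Follow position 10 under repeated out-shuffles:
10 → 20 → 40 → 3 → 6 → 12 → 24 → 48 → ... → 10 (length 30)
It first returns after 30 out-shuffles.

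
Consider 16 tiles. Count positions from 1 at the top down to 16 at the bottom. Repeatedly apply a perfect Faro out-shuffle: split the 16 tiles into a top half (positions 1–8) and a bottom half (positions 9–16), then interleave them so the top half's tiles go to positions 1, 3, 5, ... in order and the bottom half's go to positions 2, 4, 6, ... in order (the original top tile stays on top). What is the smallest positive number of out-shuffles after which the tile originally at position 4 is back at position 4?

Follow position 4 under repeated out-shuffles:
4 → 7 → 13 → 10 → 4
It first returns after 4 out-shuffles.

4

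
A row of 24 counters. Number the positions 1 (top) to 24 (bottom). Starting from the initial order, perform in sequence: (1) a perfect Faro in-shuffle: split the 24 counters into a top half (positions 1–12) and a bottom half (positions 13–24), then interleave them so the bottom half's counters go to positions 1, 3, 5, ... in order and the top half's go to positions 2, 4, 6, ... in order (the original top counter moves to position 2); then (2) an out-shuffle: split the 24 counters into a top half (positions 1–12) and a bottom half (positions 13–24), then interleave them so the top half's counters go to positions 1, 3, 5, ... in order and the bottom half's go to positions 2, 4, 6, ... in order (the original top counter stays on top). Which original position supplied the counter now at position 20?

Undo the operations in reverse order, starting from position 20:
  undo op 2 (out-shuffle, from bottom half): 20 ← 22
  undo op 1 (in-shuffle, from top half): 22 ← 11
So the counter at position 20 came from original position 11.

11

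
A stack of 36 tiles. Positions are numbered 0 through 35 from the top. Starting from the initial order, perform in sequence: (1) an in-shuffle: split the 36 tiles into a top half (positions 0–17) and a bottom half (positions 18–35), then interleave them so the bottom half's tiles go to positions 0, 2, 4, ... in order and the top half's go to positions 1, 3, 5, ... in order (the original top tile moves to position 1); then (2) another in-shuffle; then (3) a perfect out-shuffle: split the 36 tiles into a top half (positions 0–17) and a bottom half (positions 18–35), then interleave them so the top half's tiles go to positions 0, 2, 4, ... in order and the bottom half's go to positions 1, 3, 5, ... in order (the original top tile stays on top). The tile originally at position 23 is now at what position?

Track the tile from position 23 forward through each operation:
  after op 1 (in-shuffle): 23 → 10
  after op 2 (in-shuffle): 10 → 21
  after op 3 (out-shuffle): 21 → 7

7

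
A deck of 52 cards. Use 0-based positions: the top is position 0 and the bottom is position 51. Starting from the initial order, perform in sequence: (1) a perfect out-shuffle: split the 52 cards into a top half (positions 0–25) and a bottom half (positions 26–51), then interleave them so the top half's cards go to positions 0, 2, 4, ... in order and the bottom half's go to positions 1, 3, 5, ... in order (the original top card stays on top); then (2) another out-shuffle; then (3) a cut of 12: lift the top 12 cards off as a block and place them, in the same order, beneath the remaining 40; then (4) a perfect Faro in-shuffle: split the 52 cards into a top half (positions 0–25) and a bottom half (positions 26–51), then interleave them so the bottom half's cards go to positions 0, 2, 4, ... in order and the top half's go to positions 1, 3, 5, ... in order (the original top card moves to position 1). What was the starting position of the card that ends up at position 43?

21

Undo the operations in reverse order, starting from position 43:
  undo op 4 (in-shuffle, from top half): 43 ← 21
  undo op 3 (cut 12): 21 ← 33
  undo op 2 (out-shuffle, from bottom half): 33 ← 42
  undo op 1 (out-shuffle, from top half): 42 ← 21
So the card at position 43 came from original position 21.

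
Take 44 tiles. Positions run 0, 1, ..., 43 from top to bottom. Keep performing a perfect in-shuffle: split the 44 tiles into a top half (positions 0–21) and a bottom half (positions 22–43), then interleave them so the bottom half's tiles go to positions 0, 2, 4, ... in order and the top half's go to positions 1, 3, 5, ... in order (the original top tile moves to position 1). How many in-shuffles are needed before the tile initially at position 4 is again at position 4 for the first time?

6

Follow position 4 under repeated in-shuffles:
4 → 9 → 19 → 39 → 34 → 24 → 4
It first returns after 6 in-shuffles.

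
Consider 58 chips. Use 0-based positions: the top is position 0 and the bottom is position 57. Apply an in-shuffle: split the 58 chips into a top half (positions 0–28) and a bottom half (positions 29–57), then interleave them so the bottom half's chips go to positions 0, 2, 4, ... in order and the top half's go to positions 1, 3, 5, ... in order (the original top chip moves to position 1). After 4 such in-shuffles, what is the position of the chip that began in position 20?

Track the chip's position through each in-shuffle:
20 → 41 → 24 → 49 → 40

40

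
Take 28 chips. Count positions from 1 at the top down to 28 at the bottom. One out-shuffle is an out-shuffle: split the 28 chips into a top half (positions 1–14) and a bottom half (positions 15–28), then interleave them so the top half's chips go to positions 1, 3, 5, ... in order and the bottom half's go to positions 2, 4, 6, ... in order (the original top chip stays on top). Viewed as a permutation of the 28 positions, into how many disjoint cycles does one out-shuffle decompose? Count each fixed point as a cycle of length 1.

Trace each unvisited position around until it returns:
(1) (2 3 5 9 17 6 ... len 18) (4 7 13 25 22 16) (10 19) (28)
5 cycles in total.

5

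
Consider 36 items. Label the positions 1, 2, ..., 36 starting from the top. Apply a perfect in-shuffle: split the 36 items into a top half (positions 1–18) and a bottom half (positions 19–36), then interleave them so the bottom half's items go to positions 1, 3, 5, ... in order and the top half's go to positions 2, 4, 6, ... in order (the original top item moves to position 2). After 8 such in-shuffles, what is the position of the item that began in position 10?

7

Track the item's position through each in-shuffle:
10 → 20 → 3 → 6 → 12 → 24 → 11 → 22 → 7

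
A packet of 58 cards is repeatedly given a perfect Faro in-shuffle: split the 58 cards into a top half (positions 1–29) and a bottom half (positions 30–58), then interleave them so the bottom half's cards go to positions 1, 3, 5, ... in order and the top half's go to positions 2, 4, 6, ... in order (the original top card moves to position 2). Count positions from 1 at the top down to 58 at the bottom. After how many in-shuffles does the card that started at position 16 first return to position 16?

58

Follow position 16 under repeated in-shuffles:
16 → 32 → 5 → 10 → 20 → 40 → 21 → 42 → ... → 16 (length 58)
It first returns after 58 in-shuffles.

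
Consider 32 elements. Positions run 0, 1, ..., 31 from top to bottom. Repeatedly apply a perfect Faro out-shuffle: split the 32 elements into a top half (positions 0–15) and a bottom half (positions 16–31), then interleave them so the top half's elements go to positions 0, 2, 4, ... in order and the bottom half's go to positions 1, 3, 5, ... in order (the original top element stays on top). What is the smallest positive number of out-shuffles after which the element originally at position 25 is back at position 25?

5

Follow position 25 under repeated out-shuffles:
25 → 19 → 7 → 14 → 28 → 25
It first returns after 5 out-shuffles.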